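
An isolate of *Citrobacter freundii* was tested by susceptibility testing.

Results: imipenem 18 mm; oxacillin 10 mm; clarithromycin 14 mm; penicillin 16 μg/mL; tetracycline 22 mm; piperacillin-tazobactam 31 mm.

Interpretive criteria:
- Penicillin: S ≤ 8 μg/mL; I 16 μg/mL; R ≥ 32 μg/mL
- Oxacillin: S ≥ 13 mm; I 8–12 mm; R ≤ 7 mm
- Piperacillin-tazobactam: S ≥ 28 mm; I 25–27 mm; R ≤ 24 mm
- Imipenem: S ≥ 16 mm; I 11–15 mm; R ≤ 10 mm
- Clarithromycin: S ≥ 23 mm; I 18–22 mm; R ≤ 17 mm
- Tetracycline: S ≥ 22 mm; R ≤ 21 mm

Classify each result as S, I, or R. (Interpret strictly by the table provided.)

S, I, R, I, S, S

Imipenem (18 mm) ≥ 16 mm ⇒ S
Oxacillin (10 mm) in 8–12 mm — I
Clarithromycin 14 mm: ≤ 17 mm → resistant
Penicillin (16 μg/mL) = 16 μg/mL ⇒ intermediate
Tetracycline 22 mm: ≥ 22 mm ⇒ S
Piperacillin-tazobactam (31 mm) ≥ 28 mm — Susceptible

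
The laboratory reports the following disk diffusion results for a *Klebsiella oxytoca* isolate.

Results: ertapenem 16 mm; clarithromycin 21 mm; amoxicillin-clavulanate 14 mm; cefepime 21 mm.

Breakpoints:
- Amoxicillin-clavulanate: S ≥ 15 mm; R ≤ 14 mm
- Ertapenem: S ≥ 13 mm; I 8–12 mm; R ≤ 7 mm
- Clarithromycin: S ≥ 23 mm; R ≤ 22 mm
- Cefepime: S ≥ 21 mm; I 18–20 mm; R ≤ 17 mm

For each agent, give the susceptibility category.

Ertapenem: 16 mm is ≥ 13 mm → Susceptible
Clarithromycin: 21 mm is ≤ 22 mm ⇒ resistant
Amoxicillin-clavulanate (14 mm) ≤ 14 mm ⇒ R
Cefepime 21 mm: ≥ 21 mm — S

S, R, R, S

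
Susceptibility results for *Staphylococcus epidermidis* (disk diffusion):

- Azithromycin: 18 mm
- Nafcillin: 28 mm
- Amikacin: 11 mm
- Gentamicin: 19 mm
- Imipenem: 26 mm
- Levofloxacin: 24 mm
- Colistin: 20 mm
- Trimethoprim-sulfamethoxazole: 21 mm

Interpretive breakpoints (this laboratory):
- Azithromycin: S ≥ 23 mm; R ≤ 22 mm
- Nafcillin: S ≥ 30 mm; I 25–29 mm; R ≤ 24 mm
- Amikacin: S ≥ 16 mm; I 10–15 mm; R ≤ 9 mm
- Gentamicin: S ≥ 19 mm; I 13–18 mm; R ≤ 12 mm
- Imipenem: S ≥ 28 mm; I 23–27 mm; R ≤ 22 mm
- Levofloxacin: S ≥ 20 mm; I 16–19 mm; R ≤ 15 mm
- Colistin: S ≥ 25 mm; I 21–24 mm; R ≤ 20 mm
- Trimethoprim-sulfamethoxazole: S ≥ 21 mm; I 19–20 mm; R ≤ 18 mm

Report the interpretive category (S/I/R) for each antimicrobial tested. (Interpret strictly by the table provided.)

Azithromycin: 18 mm is ≤ 22 mm ⇒ Resistant
Nafcillin: 28 mm is in 25–29 mm — I
Amikacin 11 mm: in 10–15 mm → intermediate
Gentamicin 19 mm: ≥ 19 mm → susceptible
Imipenem: 26 mm is in 23–27 mm — I
Levofloxacin: 24 mm is ≥ 20 mm → Susceptible
Colistin (20 mm) ≤ 20 mm → resistant
Trimethoprim-sulfamethoxazole: 21 mm is ≥ 21 mm — S

R, I, I, S, I, S, R, S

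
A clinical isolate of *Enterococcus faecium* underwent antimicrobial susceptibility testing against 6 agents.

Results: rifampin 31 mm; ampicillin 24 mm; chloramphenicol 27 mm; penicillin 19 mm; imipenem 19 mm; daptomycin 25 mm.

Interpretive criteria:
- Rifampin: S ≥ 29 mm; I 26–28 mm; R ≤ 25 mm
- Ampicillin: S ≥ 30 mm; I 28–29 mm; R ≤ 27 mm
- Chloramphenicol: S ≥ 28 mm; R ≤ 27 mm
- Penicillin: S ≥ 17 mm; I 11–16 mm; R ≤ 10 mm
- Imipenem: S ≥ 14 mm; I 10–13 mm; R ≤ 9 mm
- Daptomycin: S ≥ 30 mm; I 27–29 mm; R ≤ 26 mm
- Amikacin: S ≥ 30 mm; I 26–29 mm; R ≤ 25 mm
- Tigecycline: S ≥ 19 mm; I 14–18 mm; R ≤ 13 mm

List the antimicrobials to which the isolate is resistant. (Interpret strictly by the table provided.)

Rifampin (31 mm) ≥ 29 mm — Susceptible
Ampicillin: 24 mm is ≤ 27 mm → R
Chloramphenicol (27 mm) ≤ 27 mm — Resistant
Penicillin 19 mm: ≥ 17 mm → susceptible
Imipenem 19 mm: ≥ 14 mm ⇒ susceptible
Daptomycin: 25 mm is ≤ 26 mm — resistant

ampicillin, chloramphenicol, daptomycin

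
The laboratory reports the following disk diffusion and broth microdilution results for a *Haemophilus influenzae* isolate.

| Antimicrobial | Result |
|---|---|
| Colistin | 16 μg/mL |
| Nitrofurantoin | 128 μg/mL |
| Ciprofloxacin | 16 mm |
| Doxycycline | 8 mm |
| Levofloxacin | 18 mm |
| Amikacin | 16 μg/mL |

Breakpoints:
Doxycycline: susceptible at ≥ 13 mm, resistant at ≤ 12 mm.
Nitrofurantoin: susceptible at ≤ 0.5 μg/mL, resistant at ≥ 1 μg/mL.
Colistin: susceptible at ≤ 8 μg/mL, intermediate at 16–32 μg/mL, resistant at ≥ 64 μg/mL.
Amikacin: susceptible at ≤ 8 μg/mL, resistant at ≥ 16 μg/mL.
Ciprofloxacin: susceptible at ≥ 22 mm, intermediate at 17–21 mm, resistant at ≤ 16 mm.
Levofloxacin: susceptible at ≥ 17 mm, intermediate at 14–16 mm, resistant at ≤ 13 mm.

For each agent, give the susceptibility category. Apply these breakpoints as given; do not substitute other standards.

I, R, R, R, S, R

Colistin: 16 μg/mL is in 16–32 μg/mL → I
Nitrofurantoin 128 μg/mL: ≥ 1 μg/mL → R
Ciprofloxacin 16 mm: ≤ 16 mm — resistant
Doxycycline 8 mm: ≤ 12 mm — R
Levofloxacin 18 mm: ≥ 17 mm — Susceptible
Amikacin 16 μg/mL: ≥ 16 μg/mL ⇒ R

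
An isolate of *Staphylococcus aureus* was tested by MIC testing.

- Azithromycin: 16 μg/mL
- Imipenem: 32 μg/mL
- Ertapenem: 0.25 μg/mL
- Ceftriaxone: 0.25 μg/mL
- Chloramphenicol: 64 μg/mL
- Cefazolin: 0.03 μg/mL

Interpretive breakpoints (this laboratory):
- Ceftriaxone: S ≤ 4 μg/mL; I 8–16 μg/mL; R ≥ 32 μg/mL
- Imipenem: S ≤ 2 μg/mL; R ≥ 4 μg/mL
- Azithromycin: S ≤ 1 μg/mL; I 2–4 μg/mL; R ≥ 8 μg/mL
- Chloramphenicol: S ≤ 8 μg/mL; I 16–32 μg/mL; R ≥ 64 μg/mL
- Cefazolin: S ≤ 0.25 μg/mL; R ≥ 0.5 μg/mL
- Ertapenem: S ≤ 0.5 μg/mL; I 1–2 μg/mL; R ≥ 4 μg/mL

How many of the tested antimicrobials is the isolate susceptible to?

Azithromycin 16 μg/mL: ≥ 8 μg/mL → R
Imipenem: 32 μg/mL is ≥ 4 μg/mL — R
Ertapenem (0.25 μg/mL) ≤ 0.5 μg/mL ⇒ susceptible
Ceftriaxone 0.25 μg/mL: ≤ 4 μg/mL ⇒ Susceptible
Chloramphenicol 64 μg/mL: ≥ 64 μg/mL — R
Cefazolin 0.03 μg/mL: ≤ 0.25 μg/mL ⇒ S
Susceptible: 3

3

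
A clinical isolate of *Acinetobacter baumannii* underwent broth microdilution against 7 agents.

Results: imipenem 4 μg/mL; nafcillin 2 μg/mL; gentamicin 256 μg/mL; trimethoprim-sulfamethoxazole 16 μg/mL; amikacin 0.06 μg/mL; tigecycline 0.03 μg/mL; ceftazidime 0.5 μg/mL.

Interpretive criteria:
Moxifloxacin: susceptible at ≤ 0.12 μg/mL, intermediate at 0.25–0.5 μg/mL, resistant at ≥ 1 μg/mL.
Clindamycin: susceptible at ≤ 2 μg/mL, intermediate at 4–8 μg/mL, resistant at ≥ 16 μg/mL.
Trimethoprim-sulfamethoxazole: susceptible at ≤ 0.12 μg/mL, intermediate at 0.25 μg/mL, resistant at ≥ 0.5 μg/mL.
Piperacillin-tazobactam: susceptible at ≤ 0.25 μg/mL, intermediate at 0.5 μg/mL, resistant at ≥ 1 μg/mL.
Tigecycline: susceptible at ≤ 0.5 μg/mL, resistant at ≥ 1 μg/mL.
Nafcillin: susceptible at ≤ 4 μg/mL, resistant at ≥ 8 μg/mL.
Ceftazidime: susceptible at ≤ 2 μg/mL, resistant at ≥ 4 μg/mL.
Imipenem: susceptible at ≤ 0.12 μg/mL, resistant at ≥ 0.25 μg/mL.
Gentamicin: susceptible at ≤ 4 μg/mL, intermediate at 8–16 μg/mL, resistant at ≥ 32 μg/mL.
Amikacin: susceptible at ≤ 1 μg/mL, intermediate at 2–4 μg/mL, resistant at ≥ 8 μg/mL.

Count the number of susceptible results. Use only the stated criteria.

Imipenem: 4 μg/mL is ≥ 0.25 μg/mL — resistant
Nafcillin (2 μg/mL) ≤ 4 μg/mL → S
Gentamicin 256 μg/mL: ≥ 32 μg/mL ⇒ resistant
Trimethoprim-sulfamethoxazole 16 μg/mL: ≥ 0.5 μg/mL ⇒ Resistant
Amikacin 0.06 μg/mL: ≤ 1 μg/mL → S
Tigecycline 0.03 μg/mL: ≤ 0.5 μg/mL → S
Ceftazidime 0.5 μg/mL: ≤ 2 μg/mL — Susceptible
Susceptible: 4

4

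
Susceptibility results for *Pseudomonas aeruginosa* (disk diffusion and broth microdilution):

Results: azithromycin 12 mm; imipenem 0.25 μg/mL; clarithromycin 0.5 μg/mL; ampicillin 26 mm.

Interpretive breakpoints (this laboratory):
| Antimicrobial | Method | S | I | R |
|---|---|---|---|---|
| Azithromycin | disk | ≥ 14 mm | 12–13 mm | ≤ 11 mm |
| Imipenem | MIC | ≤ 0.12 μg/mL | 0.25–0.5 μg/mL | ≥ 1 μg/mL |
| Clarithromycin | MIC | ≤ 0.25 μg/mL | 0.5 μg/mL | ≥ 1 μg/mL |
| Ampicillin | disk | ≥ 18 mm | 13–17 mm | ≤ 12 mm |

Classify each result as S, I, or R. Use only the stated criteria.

Azithromycin 12 mm: in 12–13 mm — Intermediate
Imipenem 0.25 μg/mL: in 0.25–0.5 μg/mL → I
Clarithromycin 0.5 μg/mL: = 0.5 μg/mL ⇒ intermediate
Ampicillin (26 mm) ≥ 18 mm → susceptible

I, I, I, S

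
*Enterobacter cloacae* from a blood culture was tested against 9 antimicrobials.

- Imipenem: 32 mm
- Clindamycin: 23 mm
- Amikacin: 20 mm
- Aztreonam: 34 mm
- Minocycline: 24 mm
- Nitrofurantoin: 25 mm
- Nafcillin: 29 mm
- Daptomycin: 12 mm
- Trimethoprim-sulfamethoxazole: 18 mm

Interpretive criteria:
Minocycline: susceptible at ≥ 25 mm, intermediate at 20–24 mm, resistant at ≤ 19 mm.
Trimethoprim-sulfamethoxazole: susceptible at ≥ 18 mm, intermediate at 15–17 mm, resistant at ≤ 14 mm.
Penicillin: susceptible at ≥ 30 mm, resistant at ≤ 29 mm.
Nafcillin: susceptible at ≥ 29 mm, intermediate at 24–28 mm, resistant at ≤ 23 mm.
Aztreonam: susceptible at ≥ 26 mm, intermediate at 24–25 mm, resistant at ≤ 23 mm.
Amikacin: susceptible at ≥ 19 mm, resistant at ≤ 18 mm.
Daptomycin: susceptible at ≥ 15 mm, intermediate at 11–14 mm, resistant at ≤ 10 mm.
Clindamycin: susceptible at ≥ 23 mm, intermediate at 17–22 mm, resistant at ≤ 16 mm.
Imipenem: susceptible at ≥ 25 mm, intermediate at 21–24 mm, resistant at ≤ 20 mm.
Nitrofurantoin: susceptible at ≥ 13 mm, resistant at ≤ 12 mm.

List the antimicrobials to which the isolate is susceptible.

imipenem, clindamycin, amikacin, aztreonam, nitrofurantoin, nafcillin, trimethoprim-sulfamethoxazole

Imipenem: 32 mm is ≥ 25 mm — susceptible
Clindamycin: 23 mm is ≥ 23 mm → Susceptible
Amikacin: 20 mm is ≥ 19 mm — Susceptible
Aztreonam (34 mm) ≥ 26 mm — susceptible
Minocycline (24 mm) in 20–24 mm — I
Nitrofurantoin (25 mm) ≥ 13 mm ⇒ S
Nafcillin (29 mm) ≥ 29 mm ⇒ Susceptible
Daptomycin 12 mm: in 11–14 mm → intermediate
Trimethoprim-sulfamethoxazole 18 mm: ≥ 18 mm ⇒ S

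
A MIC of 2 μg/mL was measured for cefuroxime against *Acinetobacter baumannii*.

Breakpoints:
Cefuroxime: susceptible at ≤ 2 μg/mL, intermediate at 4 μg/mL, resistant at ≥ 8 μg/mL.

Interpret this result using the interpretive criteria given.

Cefuroxime: 2 μg/mL is ≤ 2 μg/mL ⇒ Susceptible

S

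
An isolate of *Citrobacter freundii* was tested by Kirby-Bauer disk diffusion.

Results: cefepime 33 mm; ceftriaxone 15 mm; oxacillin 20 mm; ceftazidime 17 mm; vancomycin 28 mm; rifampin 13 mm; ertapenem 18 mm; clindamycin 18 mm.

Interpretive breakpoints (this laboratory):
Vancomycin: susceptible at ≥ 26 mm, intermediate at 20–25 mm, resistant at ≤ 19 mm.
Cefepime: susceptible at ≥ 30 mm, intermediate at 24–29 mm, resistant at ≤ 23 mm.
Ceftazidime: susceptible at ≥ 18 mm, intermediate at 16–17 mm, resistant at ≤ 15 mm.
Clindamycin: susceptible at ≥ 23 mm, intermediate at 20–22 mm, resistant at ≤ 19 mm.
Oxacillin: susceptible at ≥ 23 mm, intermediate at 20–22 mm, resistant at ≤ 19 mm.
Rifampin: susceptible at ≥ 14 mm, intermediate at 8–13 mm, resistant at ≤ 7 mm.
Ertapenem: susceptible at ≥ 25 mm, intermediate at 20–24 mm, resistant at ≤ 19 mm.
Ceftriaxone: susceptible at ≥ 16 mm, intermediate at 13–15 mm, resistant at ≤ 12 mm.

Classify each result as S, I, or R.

S, I, I, I, S, I, R, R

Cefepime 33 mm: ≥ 30 mm ⇒ Susceptible
Ceftriaxone 15 mm: in 13–15 mm ⇒ intermediate
Oxacillin: 20 mm is in 20–22 mm ⇒ I
Ceftazidime: 17 mm is in 16–17 mm ⇒ I
Vancomycin: 28 mm is ≥ 26 mm → susceptible
Rifampin (13 mm) in 8–13 mm → intermediate
Ertapenem: 18 mm is ≤ 19 mm → resistant
Clindamycin (18 mm) ≤ 19 mm ⇒ Resistant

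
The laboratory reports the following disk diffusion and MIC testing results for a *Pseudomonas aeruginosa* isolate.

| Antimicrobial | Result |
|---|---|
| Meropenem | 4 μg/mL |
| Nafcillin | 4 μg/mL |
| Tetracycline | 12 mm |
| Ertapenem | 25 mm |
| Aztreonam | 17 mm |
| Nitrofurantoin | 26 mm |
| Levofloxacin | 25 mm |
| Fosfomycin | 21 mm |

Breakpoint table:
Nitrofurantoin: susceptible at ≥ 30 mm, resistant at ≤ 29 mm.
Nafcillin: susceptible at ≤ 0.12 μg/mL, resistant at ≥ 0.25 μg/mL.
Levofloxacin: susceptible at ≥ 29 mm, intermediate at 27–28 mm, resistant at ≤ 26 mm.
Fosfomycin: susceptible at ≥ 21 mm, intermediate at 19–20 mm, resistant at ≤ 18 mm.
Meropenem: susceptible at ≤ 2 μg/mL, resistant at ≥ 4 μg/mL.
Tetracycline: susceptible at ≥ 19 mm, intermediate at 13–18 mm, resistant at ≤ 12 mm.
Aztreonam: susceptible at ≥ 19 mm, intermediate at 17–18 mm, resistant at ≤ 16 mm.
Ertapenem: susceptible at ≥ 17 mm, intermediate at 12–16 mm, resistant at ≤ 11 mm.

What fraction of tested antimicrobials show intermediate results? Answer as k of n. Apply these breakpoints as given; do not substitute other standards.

Meropenem 4 μg/mL: ≥ 4 μg/mL ⇒ Resistant
Nafcillin: 4 μg/mL is ≥ 0.25 μg/mL ⇒ R
Tetracycline (12 mm) ≤ 12 mm — resistant
Ertapenem (25 mm) ≥ 17 mm ⇒ susceptible
Aztreonam 17 mm: in 17–18 mm — I
Nitrofurantoin (26 mm) ≤ 29 mm ⇒ resistant
Levofloxacin: 25 mm is ≤ 26 mm ⇒ resistant
Fosfomycin 21 mm: ≥ 21 mm ⇒ S
Intermediate: 1/8

1 of 8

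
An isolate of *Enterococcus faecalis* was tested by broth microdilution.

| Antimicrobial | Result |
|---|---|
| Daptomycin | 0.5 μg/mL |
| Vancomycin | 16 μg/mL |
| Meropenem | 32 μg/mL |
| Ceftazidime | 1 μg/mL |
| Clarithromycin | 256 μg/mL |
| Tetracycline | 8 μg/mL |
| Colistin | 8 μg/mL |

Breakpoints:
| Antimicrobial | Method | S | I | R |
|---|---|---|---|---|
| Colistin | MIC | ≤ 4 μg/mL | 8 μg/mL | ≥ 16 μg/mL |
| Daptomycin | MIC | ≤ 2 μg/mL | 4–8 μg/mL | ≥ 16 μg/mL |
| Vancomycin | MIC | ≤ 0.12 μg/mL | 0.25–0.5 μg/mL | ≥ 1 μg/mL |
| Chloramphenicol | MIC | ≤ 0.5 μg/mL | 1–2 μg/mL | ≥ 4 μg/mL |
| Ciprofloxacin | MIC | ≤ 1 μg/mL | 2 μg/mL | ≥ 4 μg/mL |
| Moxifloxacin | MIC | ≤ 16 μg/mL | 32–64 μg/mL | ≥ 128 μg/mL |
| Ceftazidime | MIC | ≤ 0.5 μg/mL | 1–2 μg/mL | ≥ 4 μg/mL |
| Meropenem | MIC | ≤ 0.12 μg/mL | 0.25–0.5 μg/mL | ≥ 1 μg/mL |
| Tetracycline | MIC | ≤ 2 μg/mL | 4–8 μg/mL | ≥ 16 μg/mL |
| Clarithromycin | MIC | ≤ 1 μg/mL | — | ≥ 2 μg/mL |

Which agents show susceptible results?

daptomycin

Daptomycin (0.5 μg/mL) ≤ 2 μg/mL — S
Vancomycin: 16 μg/mL is ≥ 1 μg/mL ⇒ resistant
Meropenem (32 μg/mL) ≥ 1 μg/mL ⇒ Resistant
Ceftazidime (1 μg/mL) in 1–2 μg/mL ⇒ Intermediate
Clarithromycin: 256 μg/mL is ≥ 2 μg/mL ⇒ resistant
Tetracycline: 8 μg/mL is in 4–8 μg/mL ⇒ intermediate
Colistin: 8 μg/mL is = 8 μg/mL → intermediate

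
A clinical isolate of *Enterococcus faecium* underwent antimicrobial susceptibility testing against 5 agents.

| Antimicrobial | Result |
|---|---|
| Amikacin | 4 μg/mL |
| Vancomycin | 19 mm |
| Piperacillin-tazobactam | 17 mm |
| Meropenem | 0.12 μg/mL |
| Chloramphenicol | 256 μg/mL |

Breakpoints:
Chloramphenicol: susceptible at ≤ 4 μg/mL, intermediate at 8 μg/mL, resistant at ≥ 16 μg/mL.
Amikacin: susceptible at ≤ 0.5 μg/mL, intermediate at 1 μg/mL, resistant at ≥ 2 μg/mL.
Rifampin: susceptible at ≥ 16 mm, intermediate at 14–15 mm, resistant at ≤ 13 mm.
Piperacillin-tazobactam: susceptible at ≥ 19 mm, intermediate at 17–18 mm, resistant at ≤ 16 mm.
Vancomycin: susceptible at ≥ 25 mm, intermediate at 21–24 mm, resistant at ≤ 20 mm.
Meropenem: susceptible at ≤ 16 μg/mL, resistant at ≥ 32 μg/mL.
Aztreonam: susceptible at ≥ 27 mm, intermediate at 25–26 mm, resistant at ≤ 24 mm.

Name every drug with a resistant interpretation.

amikacin, vancomycin, chloramphenicol

Amikacin 4 μg/mL: ≥ 2 μg/mL — Resistant
Vancomycin 19 mm: ≤ 20 mm — Resistant
Piperacillin-tazobactam 17 mm: in 17–18 mm ⇒ I
Meropenem: 0.12 μg/mL is ≤ 16 μg/mL → susceptible
Chloramphenicol 256 μg/mL: ≥ 16 μg/mL ⇒ resistant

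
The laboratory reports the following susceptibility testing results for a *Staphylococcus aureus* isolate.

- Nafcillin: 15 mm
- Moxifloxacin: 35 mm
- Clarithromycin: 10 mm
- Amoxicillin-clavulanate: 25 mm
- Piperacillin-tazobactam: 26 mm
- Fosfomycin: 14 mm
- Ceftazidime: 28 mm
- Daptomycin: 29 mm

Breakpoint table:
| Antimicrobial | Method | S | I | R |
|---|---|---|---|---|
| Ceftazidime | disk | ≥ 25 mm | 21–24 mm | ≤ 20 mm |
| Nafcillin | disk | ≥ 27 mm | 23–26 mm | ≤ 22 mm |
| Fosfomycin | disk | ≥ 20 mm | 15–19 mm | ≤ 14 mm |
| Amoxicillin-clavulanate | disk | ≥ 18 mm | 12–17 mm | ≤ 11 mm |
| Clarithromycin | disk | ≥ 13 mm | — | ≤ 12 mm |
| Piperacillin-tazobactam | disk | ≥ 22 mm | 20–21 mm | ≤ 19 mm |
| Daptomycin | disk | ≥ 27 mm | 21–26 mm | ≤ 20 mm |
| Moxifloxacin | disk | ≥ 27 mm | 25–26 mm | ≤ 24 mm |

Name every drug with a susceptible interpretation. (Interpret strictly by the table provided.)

Nafcillin (15 mm) ≤ 22 mm → Resistant
Moxifloxacin (35 mm) ≥ 27 mm → Susceptible
Clarithromycin (10 mm) ≤ 12 mm ⇒ R
Amoxicillin-clavulanate 25 mm: ≥ 18 mm ⇒ susceptible
Piperacillin-tazobactam (26 mm) ≥ 22 mm → susceptible
Fosfomycin: 14 mm is ≤ 14 mm → Resistant
Ceftazidime 28 mm: ≥ 25 mm — Susceptible
Daptomycin: 29 mm is ≥ 27 mm → susceptible

moxifloxacin, amoxicillin-clavulanate, piperacillin-tazobactam, ceftazidime, daptomycin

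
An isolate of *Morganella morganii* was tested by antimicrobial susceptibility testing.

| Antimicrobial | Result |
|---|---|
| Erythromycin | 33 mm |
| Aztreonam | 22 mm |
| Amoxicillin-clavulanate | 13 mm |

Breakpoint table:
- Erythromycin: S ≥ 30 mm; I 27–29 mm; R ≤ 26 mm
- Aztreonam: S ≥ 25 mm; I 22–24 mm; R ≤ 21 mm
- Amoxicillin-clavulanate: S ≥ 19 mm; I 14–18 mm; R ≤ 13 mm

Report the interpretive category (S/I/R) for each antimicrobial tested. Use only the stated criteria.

Erythromycin 33 mm: ≥ 30 mm ⇒ S
Aztreonam: 22 mm is in 22–24 mm ⇒ intermediate
Amoxicillin-clavulanate 13 mm: ≤ 13 mm → resistant

S, I, R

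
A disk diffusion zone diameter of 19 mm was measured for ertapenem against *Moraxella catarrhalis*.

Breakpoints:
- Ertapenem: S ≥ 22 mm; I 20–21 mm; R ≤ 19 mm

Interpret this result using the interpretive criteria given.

Resistant

Ertapenem: 19 mm is ≤ 19 mm — Resistant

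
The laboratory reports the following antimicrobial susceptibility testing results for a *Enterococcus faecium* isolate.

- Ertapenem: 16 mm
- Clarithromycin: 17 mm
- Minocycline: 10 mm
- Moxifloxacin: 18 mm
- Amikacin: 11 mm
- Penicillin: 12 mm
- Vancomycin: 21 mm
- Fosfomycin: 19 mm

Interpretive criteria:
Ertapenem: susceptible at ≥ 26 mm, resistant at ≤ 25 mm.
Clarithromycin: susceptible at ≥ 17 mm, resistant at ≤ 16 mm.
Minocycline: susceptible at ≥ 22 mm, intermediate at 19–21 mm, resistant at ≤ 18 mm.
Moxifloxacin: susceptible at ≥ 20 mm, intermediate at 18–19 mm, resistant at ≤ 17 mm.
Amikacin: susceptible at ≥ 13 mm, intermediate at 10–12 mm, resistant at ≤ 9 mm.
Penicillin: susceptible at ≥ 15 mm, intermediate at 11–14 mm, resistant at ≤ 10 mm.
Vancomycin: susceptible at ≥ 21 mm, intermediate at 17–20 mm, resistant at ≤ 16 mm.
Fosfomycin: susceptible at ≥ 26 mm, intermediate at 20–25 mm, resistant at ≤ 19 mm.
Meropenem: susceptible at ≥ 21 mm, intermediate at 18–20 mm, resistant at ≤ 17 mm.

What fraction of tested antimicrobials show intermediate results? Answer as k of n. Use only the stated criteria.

3 of 8

Ertapenem: 16 mm is ≤ 25 mm ⇒ Resistant
Clarithromycin: 17 mm is ≥ 17 mm ⇒ S
Minocycline: 10 mm is ≤ 18 mm → resistant
Moxifloxacin: 18 mm is in 18–19 mm — intermediate
Amikacin 11 mm: in 10–12 mm — Intermediate
Penicillin: 12 mm is in 11–14 mm → I
Vancomycin (21 mm) ≥ 21 mm ⇒ Susceptible
Fosfomycin 19 mm: ≤ 19 mm — R
Intermediate: 3/8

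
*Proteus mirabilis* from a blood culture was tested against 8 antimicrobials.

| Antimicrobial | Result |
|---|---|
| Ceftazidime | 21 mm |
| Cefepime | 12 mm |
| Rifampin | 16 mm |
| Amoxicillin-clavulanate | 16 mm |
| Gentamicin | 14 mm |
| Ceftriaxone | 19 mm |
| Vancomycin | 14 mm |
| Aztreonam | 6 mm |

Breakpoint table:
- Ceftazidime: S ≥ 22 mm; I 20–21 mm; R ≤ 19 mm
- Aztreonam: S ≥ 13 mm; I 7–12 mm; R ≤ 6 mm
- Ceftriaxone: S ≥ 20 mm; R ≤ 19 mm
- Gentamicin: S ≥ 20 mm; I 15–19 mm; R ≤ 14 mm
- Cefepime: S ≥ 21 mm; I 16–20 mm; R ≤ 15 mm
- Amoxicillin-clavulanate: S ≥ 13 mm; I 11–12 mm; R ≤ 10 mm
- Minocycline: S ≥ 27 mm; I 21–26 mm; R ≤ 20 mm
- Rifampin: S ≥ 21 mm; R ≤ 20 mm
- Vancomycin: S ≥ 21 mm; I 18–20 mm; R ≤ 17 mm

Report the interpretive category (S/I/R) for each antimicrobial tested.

Ceftazidime: 21 mm is in 20–21 mm — intermediate
Cefepime 12 mm: ≤ 15 mm ⇒ Resistant
Rifampin (16 mm) ≤ 20 mm ⇒ resistant
Amoxicillin-clavulanate (16 mm) ≥ 13 mm — Susceptible
Gentamicin (14 mm) ≤ 14 mm → resistant
Ceftriaxone: 19 mm is ≤ 19 mm — Resistant
Vancomycin 14 mm: ≤ 17 mm → Resistant
Aztreonam 6 mm: ≤ 6 mm — Resistant

I, R, R, S, R, R, R, R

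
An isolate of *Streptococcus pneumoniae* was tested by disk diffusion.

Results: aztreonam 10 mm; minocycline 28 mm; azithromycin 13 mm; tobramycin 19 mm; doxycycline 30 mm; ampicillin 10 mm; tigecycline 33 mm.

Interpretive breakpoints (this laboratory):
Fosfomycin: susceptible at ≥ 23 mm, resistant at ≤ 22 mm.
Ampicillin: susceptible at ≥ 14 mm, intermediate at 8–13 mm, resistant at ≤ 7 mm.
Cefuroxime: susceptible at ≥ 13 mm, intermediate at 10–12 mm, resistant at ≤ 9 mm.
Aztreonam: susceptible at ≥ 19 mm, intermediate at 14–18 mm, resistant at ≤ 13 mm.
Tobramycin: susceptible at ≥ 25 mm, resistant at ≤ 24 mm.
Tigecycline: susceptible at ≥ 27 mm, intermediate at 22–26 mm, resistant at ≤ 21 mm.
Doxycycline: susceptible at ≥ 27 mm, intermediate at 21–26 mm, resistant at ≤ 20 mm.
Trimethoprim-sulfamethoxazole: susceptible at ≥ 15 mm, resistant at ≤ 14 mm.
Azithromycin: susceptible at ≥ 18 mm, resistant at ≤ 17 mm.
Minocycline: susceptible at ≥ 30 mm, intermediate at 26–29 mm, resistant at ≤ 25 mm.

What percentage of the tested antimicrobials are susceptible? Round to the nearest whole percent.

Aztreonam (10 mm) ≤ 13 mm ⇒ resistant
Minocycline: 28 mm is in 26–29 mm → intermediate
Azithromycin 13 mm: ≤ 17 mm → Resistant
Tobramycin 19 mm: ≤ 24 mm — Resistant
Doxycycline (30 mm) ≥ 27 mm — S
Ampicillin (10 mm) in 8–13 mm — I
Tigecycline 33 mm: ≥ 27 mm → susceptible
Susceptible: 2/7

29%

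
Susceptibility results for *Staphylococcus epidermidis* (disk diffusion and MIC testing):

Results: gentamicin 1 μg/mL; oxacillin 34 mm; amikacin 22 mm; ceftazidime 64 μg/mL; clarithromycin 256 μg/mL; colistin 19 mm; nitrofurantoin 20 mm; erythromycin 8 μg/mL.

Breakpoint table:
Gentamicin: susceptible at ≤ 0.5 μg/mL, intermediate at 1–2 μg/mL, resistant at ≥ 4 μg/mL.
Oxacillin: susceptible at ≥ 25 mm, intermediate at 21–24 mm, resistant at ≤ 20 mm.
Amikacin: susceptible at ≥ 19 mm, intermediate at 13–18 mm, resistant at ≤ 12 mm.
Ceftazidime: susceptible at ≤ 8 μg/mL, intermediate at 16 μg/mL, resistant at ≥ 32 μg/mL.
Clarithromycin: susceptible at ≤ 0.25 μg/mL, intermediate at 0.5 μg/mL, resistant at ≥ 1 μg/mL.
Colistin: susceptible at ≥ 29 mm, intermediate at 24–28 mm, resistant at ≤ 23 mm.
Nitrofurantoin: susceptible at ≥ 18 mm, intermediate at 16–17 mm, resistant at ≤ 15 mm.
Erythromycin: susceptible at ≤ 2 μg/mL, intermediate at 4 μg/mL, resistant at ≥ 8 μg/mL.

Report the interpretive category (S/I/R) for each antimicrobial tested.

Gentamicin 1 μg/mL: in 1–2 μg/mL — Intermediate
Oxacillin: 34 mm is ≥ 25 mm — S
Amikacin 22 mm: ≥ 19 mm → S
Ceftazidime: 64 μg/mL is ≥ 32 μg/mL → Resistant
Clarithromycin: 256 μg/mL is ≥ 1 μg/mL — R
Colistin: 19 mm is ≤ 23 mm — resistant
Nitrofurantoin: 20 mm is ≥ 18 mm → S
Erythromycin 8 μg/mL: ≥ 8 μg/mL ⇒ resistant

I, S, S, R, R, R, S, R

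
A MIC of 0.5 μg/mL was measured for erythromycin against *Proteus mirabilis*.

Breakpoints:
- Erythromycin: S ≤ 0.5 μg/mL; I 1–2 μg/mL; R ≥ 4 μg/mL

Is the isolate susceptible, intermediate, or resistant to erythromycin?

Erythromycin 0.5 μg/mL: ≤ 0.5 μg/mL → S

S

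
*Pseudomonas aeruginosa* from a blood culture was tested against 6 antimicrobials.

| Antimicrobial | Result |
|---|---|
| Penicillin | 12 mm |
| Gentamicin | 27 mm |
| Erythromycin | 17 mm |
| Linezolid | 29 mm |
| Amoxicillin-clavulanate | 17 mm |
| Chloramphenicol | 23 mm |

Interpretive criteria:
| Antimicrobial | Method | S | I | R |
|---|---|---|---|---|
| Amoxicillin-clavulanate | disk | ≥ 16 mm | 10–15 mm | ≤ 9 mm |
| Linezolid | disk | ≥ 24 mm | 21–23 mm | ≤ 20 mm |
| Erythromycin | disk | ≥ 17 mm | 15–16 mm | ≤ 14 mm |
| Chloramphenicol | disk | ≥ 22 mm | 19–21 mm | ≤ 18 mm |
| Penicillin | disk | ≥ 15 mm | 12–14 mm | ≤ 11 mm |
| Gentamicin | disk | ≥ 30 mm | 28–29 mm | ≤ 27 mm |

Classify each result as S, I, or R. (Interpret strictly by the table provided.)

Penicillin: 12 mm is in 12–14 mm ⇒ I
Gentamicin: 27 mm is ≤ 27 mm ⇒ resistant
Erythromycin (17 mm) ≥ 17 mm — S
Linezolid: 29 mm is ≥ 24 mm — S
Amoxicillin-clavulanate (17 mm) ≥ 16 mm — susceptible
Chloramphenicol (23 mm) ≥ 22 mm → S

I, R, S, S, S, S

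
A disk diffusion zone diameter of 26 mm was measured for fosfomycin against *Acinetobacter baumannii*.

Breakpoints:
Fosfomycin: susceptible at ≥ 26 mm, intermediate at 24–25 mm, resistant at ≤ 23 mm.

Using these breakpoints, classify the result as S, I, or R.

Fosfomycin 26 mm: ≥ 26 mm — susceptible

Susceptible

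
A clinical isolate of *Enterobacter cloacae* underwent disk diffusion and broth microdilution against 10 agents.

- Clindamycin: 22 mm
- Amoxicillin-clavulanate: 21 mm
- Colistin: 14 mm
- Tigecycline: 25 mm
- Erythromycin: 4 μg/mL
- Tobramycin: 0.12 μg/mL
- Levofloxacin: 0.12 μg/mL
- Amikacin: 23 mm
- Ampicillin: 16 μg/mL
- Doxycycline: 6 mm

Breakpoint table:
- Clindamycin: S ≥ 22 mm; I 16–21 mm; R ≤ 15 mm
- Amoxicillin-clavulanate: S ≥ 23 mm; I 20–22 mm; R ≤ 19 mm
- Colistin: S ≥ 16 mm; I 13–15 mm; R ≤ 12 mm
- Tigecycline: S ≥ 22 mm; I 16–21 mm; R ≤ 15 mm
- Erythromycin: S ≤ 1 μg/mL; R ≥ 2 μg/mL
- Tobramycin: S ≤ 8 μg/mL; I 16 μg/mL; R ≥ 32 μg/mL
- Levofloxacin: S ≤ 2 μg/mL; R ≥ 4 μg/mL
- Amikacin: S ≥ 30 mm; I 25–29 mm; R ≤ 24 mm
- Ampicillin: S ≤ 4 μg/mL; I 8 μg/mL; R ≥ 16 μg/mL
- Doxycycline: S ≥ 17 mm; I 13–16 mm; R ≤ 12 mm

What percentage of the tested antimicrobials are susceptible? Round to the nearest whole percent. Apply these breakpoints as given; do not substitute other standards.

Clindamycin 22 mm: ≥ 22 mm → Susceptible
Amoxicillin-clavulanate 21 mm: in 20–22 mm → Intermediate
Colistin 14 mm: in 13–15 mm ⇒ Intermediate
Tigecycline: 25 mm is ≥ 22 mm — S
Erythromycin (4 μg/mL) ≥ 2 μg/mL → resistant
Tobramycin (0.12 μg/mL) ≤ 8 μg/mL — S
Levofloxacin (0.12 μg/mL) ≤ 2 μg/mL ⇒ Susceptible
Amikacin 23 mm: ≤ 24 mm ⇒ R
Ampicillin: 16 μg/mL is ≥ 16 μg/mL — R
Doxycycline (6 mm) ≤ 12 mm — Resistant
Susceptible: 4/10

40%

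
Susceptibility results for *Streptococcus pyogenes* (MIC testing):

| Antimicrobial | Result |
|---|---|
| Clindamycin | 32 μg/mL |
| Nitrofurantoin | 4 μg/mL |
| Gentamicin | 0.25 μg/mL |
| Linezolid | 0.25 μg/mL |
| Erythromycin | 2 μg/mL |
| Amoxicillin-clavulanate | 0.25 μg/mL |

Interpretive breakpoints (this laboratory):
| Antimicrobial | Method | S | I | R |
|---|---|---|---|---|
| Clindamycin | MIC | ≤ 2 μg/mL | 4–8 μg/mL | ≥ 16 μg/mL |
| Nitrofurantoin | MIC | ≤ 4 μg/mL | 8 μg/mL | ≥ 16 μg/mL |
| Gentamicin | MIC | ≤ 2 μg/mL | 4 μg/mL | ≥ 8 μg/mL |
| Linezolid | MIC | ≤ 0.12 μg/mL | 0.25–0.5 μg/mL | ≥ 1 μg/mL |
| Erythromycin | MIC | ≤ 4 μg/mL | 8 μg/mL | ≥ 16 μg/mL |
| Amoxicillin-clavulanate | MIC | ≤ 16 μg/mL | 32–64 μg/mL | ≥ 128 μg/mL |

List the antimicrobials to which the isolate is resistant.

clindamycin

Clindamycin 32 μg/mL: ≥ 16 μg/mL — R
Nitrofurantoin 4 μg/mL: ≤ 4 μg/mL — Susceptible
Gentamicin: 0.25 μg/mL is ≤ 2 μg/mL → Susceptible
Linezolid 0.25 μg/mL: in 0.25–0.5 μg/mL ⇒ intermediate
Erythromycin: 2 μg/mL is ≤ 4 μg/mL — Susceptible
Amoxicillin-clavulanate: 0.25 μg/mL is ≤ 16 μg/mL — susceptible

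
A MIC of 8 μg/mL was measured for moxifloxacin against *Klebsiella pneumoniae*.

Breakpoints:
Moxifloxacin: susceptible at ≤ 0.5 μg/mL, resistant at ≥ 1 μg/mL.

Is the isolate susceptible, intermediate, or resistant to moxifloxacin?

R

Moxifloxacin (8 μg/mL) ≥ 1 μg/mL ⇒ R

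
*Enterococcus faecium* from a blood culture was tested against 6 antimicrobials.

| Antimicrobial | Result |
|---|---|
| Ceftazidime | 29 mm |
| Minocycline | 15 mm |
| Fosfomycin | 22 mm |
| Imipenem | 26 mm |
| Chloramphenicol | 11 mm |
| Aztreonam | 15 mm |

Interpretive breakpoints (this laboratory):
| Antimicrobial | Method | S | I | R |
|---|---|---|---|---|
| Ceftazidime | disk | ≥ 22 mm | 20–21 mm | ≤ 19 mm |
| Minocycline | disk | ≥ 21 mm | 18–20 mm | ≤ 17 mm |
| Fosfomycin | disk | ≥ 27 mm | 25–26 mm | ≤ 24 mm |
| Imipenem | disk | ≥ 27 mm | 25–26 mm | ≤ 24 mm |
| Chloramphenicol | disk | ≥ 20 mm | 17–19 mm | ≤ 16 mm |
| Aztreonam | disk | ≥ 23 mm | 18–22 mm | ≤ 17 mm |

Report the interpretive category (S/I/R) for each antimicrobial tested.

Ceftazidime (29 mm) ≥ 22 mm → Susceptible
Minocycline 15 mm: ≤ 17 mm → Resistant
Fosfomycin: 22 mm is ≤ 24 mm ⇒ R
Imipenem (26 mm) in 25–26 mm — intermediate
Chloramphenicol 11 mm: ≤ 16 mm → resistant
Aztreonam 15 mm: ≤ 17 mm → Resistant

S, R, R, I, R, R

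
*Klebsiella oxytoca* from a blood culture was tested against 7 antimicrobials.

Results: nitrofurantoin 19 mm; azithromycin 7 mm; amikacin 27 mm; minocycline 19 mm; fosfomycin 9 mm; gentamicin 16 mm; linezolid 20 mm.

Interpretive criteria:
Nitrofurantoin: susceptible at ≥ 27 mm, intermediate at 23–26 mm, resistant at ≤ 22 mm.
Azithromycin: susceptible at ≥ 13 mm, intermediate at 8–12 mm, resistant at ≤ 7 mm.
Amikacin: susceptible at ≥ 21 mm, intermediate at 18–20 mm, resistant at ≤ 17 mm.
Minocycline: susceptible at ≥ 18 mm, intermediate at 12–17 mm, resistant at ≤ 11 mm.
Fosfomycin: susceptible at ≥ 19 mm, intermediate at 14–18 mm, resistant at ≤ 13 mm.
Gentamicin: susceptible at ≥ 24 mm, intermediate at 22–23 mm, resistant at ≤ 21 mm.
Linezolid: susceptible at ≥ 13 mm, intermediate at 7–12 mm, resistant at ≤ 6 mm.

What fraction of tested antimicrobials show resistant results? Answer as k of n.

4 of 7

Nitrofurantoin: 19 mm is ≤ 22 mm — resistant
Azithromycin (7 mm) ≤ 7 mm — resistant
Amikacin (27 mm) ≥ 21 mm → S
Minocycline 19 mm: ≥ 18 mm ⇒ Susceptible
Fosfomycin (9 mm) ≤ 13 mm → Resistant
Gentamicin: 16 mm is ≤ 21 mm ⇒ Resistant
Linezolid 20 mm: ≥ 13 mm → S
Resistant: 4/7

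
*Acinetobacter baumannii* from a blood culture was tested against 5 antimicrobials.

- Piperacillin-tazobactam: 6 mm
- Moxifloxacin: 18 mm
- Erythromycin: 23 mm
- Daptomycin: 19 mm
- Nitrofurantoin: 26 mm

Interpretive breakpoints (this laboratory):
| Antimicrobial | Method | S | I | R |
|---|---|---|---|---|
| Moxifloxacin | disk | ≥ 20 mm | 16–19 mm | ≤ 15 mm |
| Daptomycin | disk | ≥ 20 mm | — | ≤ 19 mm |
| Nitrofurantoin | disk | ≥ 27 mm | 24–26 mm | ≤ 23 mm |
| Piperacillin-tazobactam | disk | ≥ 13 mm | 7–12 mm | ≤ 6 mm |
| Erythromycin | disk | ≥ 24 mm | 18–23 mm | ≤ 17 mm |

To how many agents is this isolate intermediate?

Piperacillin-tazobactam (6 mm) ≤ 6 mm ⇒ Resistant
Moxifloxacin 18 mm: in 16–19 mm — intermediate
Erythromycin 23 mm: in 18–23 mm → intermediate
Daptomycin: 19 mm is ≤ 19 mm ⇒ R
Nitrofurantoin (26 mm) in 24–26 mm → Intermediate
Intermediate: 3

3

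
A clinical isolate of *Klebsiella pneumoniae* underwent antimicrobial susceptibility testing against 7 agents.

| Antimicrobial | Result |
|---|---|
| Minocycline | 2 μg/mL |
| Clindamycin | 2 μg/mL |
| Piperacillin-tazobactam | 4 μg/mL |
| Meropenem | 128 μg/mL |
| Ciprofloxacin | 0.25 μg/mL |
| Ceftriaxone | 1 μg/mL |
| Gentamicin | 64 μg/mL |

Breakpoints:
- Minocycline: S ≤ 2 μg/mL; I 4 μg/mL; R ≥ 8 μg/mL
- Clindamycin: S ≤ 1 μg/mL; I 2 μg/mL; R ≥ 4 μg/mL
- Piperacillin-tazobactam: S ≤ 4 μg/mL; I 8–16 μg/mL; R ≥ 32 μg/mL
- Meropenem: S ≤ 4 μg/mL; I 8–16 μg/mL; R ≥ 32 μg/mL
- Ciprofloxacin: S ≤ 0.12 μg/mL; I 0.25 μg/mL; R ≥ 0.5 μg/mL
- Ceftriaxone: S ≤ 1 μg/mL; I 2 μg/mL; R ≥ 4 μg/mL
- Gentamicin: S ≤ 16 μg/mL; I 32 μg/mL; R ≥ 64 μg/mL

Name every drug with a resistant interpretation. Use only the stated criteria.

Minocycline (2 μg/mL) ≤ 2 μg/mL ⇒ S
Clindamycin: 2 μg/mL is = 2 μg/mL ⇒ I
Piperacillin-tazobactam 4 μg/mL: ≤ 4 μg/mL — S
Meropenem 128 μg/mL: ≥ 32 μg/mL ⇒ Resistant
Ciprofloxacin: 0.25 μg/mL is = 0.25 μg/mL → I
Ceftriaxone: 1 μg/mL is ≤ 1 μg/mL ⇒ S
Gentamicin 64 μg/mL: ≥ 64 μg/mL — R

meropenem, gentamicin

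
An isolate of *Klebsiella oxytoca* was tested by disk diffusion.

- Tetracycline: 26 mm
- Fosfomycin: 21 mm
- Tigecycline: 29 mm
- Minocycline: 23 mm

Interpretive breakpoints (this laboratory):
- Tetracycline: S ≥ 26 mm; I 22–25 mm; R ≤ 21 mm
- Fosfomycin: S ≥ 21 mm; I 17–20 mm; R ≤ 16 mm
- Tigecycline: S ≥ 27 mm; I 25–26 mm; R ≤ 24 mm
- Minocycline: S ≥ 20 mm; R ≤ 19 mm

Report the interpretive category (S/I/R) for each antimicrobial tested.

Tetracycline 26 mm: ≥ 26 mm → Susceptible
Fosfomycin: 21 mm is ≥ 21 mm ⇒ susceptible
Tigecycline (29 mm) ≥ 27 mm → Susceptible
Minocycline: 23 mm is ≥ 20 mm ⇒ Susceptible

S, S, S, S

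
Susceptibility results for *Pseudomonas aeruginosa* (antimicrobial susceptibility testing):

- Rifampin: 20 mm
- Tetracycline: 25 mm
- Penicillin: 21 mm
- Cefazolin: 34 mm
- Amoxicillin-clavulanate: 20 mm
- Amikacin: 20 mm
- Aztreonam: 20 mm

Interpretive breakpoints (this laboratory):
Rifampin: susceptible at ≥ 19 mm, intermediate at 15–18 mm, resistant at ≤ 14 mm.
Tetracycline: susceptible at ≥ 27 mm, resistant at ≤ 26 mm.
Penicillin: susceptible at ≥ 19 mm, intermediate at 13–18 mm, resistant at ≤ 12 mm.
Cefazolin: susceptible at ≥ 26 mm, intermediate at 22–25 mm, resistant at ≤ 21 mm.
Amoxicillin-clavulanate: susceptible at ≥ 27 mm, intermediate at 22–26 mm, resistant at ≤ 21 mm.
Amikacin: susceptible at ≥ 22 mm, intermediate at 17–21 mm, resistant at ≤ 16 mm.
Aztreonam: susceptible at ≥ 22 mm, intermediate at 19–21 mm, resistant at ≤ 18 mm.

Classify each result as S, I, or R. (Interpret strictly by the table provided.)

S, R, S, S, R, I, I

Rifampin (20 mm) ≥ 19 mm — S
Tetracycline (25 mm) ≤ 26 mm → R
Penicillin (21 mm) ≥ 19 mm → susceptible
Cefazolin: 34 mm is ≥ 26 mm — S
Amoxicillin-clavulanate (20 mm) ≤ 21 mm — resistant
Amikacin (20 mm) in 17–21 mm ⇒ Intermediate
Aztreonam (20 mm) in 19–21 mm ⇒ intermediate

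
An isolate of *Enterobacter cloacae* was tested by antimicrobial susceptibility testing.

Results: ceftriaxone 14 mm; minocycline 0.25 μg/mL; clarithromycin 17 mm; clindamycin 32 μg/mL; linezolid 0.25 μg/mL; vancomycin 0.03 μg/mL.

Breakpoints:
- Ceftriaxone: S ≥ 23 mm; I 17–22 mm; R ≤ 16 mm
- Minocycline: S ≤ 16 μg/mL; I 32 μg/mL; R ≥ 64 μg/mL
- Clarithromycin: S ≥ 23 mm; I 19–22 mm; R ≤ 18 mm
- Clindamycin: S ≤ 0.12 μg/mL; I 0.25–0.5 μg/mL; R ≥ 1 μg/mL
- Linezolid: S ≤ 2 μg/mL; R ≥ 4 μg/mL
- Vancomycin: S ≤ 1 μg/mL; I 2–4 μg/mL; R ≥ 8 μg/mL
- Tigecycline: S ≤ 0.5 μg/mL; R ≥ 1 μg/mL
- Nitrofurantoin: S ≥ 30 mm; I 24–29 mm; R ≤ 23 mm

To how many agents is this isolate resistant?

3

Ceftriaxone (14 mm) ≤ 16 mm — R
Minocycline: 0.25 μg/mL is ≤ 16 μg/mL — susceptible
Clarithromycin (17 mm) ≤ 18 mm ⇒ resistant
Clindamycin 32 μg/mL: ≥ 1 μg/mL ⇒ Resistant
Linezolid: 0.25 μg/mL is ≤ 2 μg/mL ⇒ S
Vancomycin 0.03 μg/mL: ≤ 1 μg/mL — susceptible
Resistant: 3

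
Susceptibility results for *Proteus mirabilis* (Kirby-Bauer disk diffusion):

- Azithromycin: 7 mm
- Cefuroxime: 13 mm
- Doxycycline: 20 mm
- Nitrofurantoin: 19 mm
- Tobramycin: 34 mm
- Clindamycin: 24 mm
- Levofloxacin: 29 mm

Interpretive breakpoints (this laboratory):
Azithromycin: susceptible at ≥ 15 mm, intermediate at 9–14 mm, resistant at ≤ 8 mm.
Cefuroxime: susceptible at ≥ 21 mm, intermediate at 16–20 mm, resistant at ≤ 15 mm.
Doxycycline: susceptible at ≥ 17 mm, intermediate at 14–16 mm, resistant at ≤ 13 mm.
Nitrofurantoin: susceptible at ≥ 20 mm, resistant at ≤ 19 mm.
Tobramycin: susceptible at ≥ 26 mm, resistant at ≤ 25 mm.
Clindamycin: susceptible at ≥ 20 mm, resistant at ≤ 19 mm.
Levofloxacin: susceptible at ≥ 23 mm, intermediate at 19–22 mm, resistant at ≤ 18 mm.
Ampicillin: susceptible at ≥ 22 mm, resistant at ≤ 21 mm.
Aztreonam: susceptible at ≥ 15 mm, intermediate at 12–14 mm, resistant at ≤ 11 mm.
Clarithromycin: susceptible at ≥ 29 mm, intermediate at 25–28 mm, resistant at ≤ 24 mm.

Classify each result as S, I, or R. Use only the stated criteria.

R, R, S, R, S, S, S

Azithromycin (7 mm) ≤ 8 mm ⇒ resistant
Cefuroxime (13 mm) ≤ 15 mm ⇒ Resistant
Doxycycline 20 mm: ≥ 17 mm — Susceptible
Nitrofurantoin 19 mm: ≤ 19 mm — R
Tobramycin 34 mm: ≥ 26 mm — Susceptible
Clindamycin: 24 mm is ≥ 20 mm ⇒ susceptible
Levofloxacin: 29 mm is ≥ 23 mm — Susceptible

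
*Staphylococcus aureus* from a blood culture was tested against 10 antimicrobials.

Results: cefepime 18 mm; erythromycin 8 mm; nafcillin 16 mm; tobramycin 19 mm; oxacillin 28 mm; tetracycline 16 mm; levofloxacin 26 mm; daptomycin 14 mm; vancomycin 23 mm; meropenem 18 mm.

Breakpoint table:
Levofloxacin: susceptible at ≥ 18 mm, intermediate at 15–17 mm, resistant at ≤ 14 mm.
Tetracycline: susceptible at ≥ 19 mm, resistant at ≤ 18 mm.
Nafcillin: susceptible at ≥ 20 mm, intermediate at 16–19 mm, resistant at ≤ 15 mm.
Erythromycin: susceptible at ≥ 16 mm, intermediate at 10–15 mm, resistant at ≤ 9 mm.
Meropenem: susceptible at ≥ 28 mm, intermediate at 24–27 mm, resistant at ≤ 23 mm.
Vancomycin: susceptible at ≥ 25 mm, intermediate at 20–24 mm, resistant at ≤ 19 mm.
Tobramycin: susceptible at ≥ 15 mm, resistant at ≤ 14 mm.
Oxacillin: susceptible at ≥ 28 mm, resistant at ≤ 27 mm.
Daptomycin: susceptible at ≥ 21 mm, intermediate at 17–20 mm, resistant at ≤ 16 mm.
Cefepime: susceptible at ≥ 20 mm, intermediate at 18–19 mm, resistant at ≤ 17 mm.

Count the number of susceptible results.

3

Cefepime 18 mm: in 18–19 mm — intermediate
Erythromycin: 8 mm is ≤ 9 mm — resistant
Nafcillin (16 mm) in 16–19 mm ⇒ intermediate
Tobramycin 19 mm: ≥ 15 mm — S
Oxacillin (28 mm) ≥ 28 mm → Susceptible
Tetracycline 16 mm: ≤ 18 mm — R
Levofloxacin: 26 mm is ≥ 18 mm — S
Daptomycin 14 mm: ≤ 16 mm — resistant
Vancomycin: 23 mm is in 20–24 mm → I
Meropenem 18 mm: ≤ 23 mm → resistant
Susceptible: 3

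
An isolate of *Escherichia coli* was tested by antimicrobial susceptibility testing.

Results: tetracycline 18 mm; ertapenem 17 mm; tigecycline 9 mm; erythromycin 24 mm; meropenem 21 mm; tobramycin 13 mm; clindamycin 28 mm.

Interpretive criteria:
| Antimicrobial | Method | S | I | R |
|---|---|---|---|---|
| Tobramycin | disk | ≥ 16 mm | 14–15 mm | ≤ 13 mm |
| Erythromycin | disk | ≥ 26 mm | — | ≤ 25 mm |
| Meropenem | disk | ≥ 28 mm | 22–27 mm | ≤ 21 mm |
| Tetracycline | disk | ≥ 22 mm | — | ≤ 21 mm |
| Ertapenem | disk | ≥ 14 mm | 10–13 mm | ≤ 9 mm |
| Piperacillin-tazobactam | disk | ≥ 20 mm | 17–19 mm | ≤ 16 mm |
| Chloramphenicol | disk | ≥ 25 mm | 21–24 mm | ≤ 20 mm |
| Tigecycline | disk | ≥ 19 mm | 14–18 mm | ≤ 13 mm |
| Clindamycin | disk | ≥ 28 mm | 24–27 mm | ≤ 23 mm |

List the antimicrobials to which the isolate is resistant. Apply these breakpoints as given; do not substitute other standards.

Tetracycline: 18 mm is ≤ 21 mm ⇒ R
Ertapenem (17 mm) ≥ 14 mm — susceptible
Tigecycline: 9 mm is ≤ 13 mm — Resistant
Erythromycin 24 mm: ≤ 25 mm → Resistant
Meropenem: 21 mm is ≤ 21 mm ⇒ resistant
Tobramycin (13 mm) ≤ 13 mm ⇒ resistant
Clindamycin (28 mm) ≥ 28 mm ⇒ S

tetracycline, tigecycline, erythromycin, meropenem, tobramycin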